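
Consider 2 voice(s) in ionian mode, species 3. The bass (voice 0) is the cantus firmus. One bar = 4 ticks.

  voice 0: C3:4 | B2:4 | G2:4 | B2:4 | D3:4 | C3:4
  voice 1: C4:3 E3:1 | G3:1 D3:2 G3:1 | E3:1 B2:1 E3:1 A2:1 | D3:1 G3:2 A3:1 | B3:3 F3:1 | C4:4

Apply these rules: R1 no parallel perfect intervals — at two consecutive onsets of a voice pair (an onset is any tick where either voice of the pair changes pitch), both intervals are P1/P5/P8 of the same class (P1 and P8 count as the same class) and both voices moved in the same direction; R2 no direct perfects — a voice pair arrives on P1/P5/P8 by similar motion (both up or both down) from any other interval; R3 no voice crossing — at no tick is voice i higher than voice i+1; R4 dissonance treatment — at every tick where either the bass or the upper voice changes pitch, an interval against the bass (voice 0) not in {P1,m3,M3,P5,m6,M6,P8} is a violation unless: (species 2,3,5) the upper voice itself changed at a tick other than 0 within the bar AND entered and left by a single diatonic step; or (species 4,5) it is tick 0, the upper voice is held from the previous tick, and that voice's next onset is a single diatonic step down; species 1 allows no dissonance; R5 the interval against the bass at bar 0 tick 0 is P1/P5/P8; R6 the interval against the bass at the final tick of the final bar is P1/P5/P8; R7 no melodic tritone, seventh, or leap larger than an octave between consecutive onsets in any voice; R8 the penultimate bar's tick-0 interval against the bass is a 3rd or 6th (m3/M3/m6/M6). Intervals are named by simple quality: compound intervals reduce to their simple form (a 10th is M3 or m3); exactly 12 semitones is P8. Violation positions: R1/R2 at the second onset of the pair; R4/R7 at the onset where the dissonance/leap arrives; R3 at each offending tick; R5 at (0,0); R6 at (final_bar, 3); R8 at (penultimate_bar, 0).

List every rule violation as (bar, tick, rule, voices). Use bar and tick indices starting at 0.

(2, 3, R4, (0, 1))
(4, 3, R7, (1,))

bar 0: v0=C3 v1=C4 downbeat P8
bar 1: v0=B2 v1=G3 downbeat m6
bar 2: v0=G2 v1=E3 downbeat M6
bar 3: v0=B2 v1=D3 downbeat m3
bar 4: v0=D3 v1=B3 downbeat M6
bar 5: v0=C3 v1=C4 downbeat P8
  -> R4 @ bar 2 tick 3 v(0, 1): G2/A2 M2 untreated
  -> R7 @ bar 4 tick 3 v(1,): B3->F3 leap 6st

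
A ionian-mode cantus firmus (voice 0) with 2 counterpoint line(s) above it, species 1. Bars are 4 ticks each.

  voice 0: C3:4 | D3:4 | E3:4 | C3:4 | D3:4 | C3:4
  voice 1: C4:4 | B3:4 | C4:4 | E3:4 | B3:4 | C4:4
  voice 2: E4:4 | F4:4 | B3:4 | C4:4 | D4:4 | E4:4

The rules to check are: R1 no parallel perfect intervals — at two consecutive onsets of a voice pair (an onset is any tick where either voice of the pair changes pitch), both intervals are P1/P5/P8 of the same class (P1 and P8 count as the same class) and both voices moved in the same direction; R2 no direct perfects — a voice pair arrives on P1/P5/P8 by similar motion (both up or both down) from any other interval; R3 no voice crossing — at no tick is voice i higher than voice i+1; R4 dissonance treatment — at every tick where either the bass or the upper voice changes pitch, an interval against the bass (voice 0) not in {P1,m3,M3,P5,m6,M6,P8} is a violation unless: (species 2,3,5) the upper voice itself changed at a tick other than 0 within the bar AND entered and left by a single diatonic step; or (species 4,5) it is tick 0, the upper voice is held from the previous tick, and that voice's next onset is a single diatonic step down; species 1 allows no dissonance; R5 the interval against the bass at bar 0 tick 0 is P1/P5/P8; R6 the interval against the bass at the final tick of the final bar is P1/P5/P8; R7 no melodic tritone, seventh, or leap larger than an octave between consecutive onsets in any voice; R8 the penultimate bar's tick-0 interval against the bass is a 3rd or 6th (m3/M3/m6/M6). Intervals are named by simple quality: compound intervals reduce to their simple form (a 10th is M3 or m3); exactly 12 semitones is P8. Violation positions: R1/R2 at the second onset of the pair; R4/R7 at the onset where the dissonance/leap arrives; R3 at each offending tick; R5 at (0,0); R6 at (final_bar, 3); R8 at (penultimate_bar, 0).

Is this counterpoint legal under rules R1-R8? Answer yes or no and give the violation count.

No (9 violations)

bar 0: v0=C3 v1=C4 v2=E4 (M3)
bar 1: v0=D3 v1=B3 v2=F4 (m3)
bar 2: v0=E3 v1=C4 v2=B3 (P5)
bar 3: v0=C3 v1=E3 v2=C4 (P8)
bar 4: v0=D3 v1=B3 v2=D4 (P8)
bar 5: v0=C3 v1=C4 v2=E4 (M3)
  R5 @ bar0.0: opens on M3
  R3 @ bar2.0: C4 above B3
  R7 @ bar2.0: F4->B3 leap 6st
  R3 @ bar2.1: C4 above B3
  R3 @ bar2.2: C4 above B3
  R3 @ bar2.3: C4 above B3
  R1 @ bar4.0: C3/C4 P8 -> D3/D4 P8 similar
  R8 @ bar4.0: penult P8 not 3rd/6th
  R6 @ bar5.3: closes on M3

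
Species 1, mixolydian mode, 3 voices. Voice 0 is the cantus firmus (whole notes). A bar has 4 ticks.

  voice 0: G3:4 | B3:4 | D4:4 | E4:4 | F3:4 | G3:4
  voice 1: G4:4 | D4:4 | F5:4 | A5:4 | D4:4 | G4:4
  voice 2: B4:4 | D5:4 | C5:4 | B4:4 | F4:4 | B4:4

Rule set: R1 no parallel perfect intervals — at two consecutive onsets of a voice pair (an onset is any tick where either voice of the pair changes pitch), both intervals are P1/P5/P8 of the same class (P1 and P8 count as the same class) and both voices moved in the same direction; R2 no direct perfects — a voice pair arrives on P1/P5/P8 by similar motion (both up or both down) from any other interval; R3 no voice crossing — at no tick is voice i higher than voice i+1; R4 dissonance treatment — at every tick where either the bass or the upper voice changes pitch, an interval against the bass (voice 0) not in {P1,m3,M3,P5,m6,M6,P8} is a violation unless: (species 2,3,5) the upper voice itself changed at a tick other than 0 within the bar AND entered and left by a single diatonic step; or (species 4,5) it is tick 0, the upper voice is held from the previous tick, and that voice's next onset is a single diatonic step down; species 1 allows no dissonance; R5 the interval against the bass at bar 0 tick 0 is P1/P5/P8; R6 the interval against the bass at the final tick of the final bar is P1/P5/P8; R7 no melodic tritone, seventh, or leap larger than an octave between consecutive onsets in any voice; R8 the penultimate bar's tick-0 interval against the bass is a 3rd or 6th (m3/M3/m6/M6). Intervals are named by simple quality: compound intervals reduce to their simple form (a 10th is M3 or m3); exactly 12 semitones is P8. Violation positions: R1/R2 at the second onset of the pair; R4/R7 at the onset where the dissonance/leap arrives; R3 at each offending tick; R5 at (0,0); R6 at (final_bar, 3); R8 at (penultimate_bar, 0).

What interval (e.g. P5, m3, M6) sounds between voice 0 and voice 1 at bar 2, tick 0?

voice 0=D4 voice 1=F5 -> m3

m3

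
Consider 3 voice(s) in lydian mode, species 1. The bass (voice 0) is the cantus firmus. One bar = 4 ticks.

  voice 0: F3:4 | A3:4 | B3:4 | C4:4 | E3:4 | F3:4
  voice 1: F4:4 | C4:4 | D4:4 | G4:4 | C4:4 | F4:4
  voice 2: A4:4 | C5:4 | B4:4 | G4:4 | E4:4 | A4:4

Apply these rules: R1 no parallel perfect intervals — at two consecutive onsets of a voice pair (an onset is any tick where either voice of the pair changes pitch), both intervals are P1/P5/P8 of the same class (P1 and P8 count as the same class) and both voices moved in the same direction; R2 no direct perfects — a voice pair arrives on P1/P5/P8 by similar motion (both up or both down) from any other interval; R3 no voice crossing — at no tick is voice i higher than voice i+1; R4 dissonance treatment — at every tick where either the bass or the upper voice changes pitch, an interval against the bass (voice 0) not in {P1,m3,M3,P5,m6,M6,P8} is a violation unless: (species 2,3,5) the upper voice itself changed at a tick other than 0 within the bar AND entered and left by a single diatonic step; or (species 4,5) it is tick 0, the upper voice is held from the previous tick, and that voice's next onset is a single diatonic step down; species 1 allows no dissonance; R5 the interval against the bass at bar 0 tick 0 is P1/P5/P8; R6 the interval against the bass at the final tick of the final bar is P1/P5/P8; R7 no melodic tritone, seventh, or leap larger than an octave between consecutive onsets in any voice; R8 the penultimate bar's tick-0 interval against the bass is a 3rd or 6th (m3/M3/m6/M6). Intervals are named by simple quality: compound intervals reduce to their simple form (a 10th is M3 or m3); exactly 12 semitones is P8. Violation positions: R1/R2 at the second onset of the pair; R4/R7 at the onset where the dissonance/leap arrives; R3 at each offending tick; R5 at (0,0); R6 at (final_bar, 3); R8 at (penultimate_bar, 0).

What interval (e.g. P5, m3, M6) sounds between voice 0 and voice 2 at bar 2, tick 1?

P8

voice 0=B3 voice 2=B4 -> P8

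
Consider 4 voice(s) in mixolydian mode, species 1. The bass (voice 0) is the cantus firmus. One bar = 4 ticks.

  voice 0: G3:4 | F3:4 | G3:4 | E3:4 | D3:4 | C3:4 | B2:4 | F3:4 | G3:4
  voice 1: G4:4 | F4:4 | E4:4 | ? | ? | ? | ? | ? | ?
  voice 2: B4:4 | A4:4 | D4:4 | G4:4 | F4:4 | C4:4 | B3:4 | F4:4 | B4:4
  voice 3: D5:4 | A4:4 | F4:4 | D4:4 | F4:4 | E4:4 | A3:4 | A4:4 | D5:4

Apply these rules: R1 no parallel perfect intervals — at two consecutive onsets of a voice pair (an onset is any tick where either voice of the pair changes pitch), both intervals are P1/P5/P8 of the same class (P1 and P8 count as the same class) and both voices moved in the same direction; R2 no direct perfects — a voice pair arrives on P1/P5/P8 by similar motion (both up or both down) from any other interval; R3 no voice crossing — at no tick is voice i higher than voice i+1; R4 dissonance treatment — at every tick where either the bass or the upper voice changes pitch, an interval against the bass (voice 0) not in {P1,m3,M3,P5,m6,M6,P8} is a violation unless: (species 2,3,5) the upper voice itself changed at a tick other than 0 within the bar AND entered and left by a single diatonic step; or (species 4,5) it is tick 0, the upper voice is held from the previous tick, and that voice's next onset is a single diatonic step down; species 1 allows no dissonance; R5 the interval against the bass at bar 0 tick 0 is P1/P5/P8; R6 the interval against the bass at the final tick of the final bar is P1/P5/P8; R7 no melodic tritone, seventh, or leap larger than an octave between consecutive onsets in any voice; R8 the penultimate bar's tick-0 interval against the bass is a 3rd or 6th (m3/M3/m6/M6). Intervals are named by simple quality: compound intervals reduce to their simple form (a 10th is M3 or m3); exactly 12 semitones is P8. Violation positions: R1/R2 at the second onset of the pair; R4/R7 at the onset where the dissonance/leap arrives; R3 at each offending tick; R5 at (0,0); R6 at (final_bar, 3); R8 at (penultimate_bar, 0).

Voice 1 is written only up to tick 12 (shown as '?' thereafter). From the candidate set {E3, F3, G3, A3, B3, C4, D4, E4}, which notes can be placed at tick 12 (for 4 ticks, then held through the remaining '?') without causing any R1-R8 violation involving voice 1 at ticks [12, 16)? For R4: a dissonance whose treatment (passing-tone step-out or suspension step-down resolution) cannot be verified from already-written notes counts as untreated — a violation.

{C4, E4}

E3: violates R2
F3: violates R4,R7
G3: violates R2
A3: violates R4
B3: violates R2
C4: legal
D4: violates R2,R4
E4: legal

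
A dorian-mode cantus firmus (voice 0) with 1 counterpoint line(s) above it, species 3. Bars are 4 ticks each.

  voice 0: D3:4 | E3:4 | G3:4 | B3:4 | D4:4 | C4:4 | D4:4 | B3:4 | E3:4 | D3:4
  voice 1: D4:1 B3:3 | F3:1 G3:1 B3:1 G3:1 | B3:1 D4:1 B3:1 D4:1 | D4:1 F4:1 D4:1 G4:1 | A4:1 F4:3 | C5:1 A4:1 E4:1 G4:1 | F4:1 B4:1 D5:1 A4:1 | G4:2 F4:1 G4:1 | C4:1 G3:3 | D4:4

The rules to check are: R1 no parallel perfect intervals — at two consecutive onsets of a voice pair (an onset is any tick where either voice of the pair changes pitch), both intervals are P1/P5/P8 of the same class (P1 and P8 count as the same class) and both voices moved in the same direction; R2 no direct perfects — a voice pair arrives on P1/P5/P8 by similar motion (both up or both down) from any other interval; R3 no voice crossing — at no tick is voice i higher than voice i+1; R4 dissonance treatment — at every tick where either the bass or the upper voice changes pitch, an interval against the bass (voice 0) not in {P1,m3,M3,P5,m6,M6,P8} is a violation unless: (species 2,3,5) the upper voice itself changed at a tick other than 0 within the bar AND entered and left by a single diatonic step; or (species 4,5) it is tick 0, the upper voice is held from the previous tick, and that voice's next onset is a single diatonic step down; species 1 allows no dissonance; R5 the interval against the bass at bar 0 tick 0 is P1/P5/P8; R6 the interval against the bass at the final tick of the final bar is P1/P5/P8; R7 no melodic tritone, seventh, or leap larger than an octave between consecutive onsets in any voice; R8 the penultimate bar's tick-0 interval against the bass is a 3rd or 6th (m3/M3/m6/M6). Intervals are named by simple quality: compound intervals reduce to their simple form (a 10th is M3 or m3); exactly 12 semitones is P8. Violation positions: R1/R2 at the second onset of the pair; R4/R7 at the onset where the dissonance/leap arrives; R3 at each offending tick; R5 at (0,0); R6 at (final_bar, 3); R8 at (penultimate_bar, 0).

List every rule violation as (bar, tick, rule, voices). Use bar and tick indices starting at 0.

bar 0: v0=D3 v1=D4 downbeat P8
bar 1: v0=E3 v1=F3 downbeat m2
bar 2: v0=G3 v1=B3 downbeat M3
bar 3: v0=B3 v1=D4 downbeat m3
bar 4: v0=D4 v1=A4 downbeat P5
bar 5: v0=C4 v1=C5 downbeat P8
bar 6: v0=D4 v1=F4 downbeat m3
bar 7: v0=B3 v1=G4 downbeat m6
bar 8: v0=E3 v1=C4 downbeat m6
bar 9: v0=D3 v1=D4 downbeat P8
  -> R4 @ bar 1 tick 0 v(0, 1): E3/F3 m2 untreated
  -> R7 @ bar 1 tick 0 v(1,): B3->F3 leap 6st
  -> R4 @ bar 3 tick 1 v(0, 1): B3/F4 TT untreated
  -> R2 @ bar 4 tick 0 v(0, 1): B3/G4 m6 -> D4/A4 P5 similar
  -> R7 @ bar 6 tick 1 v(1,): F4->B4 leap 6st

(1, 0, R4, (0, 1))
(1, 0, R7, (1,))
(3, 1, R4, (0, 1))
(4, 0, R2, (0, 1))
(6, 1, R7, (1,))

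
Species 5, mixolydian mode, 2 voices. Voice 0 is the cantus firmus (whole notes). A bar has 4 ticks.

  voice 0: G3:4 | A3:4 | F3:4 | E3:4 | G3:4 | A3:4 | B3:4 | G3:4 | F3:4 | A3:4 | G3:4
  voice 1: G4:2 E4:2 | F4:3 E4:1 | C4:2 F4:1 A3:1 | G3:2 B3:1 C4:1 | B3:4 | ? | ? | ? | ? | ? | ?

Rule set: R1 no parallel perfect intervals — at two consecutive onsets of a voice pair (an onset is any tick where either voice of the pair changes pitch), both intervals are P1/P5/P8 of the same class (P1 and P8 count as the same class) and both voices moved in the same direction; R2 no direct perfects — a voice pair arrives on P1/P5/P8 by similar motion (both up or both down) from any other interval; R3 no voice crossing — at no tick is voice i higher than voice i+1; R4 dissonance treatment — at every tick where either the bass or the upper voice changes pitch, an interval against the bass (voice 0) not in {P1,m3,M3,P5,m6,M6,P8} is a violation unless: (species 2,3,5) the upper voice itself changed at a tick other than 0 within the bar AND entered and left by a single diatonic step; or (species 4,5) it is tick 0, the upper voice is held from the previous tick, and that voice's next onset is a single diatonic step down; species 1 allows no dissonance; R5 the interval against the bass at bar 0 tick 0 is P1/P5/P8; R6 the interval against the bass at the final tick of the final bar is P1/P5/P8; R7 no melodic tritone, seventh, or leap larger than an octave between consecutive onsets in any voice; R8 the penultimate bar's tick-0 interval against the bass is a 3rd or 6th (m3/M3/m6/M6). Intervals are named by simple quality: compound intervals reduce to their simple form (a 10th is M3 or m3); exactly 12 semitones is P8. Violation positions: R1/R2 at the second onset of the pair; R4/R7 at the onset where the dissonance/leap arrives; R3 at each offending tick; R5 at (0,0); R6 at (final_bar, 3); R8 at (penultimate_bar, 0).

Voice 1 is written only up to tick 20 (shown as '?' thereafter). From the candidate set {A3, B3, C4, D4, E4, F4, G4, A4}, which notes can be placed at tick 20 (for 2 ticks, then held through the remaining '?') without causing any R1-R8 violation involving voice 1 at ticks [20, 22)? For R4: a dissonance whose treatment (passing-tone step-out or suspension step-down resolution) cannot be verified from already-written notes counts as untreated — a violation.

A3: legal
B3: violates R4
C4: legal
D4: violates R4
E4: violates R2
F4: violates R7
G4: violates R4
A4: violates R2,R7

{A3, C4}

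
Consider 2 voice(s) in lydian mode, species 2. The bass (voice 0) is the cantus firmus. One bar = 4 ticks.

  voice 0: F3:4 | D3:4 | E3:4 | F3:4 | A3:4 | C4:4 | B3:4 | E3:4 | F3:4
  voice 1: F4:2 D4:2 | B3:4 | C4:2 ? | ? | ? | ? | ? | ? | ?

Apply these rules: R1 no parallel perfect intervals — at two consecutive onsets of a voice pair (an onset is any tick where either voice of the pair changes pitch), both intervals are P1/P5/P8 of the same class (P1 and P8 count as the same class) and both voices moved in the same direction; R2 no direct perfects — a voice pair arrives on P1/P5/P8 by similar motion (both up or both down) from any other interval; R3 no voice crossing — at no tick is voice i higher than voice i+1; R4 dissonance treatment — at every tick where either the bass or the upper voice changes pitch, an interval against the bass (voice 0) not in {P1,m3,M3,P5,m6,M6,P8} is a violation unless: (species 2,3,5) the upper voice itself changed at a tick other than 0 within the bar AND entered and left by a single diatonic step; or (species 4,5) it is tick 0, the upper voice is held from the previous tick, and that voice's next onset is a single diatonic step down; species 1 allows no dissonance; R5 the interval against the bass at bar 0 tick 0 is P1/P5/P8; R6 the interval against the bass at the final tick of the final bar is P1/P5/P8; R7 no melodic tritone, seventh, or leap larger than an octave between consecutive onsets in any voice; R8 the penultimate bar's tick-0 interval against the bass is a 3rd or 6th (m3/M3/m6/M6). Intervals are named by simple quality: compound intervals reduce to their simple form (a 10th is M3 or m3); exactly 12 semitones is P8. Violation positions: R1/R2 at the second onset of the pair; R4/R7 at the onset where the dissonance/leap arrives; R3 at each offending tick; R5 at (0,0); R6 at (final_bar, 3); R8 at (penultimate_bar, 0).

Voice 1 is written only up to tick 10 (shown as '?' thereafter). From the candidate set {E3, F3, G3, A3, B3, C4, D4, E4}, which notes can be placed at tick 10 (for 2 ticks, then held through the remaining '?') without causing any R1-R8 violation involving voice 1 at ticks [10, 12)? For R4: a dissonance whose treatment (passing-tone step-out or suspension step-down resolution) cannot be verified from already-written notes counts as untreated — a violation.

{B3, C4, E3, E4, G3}

E3: legal
F3: violates R4
G3: legal
A3: violates R4
B3: legal
C4: legal
D4: violates R4
E4: legal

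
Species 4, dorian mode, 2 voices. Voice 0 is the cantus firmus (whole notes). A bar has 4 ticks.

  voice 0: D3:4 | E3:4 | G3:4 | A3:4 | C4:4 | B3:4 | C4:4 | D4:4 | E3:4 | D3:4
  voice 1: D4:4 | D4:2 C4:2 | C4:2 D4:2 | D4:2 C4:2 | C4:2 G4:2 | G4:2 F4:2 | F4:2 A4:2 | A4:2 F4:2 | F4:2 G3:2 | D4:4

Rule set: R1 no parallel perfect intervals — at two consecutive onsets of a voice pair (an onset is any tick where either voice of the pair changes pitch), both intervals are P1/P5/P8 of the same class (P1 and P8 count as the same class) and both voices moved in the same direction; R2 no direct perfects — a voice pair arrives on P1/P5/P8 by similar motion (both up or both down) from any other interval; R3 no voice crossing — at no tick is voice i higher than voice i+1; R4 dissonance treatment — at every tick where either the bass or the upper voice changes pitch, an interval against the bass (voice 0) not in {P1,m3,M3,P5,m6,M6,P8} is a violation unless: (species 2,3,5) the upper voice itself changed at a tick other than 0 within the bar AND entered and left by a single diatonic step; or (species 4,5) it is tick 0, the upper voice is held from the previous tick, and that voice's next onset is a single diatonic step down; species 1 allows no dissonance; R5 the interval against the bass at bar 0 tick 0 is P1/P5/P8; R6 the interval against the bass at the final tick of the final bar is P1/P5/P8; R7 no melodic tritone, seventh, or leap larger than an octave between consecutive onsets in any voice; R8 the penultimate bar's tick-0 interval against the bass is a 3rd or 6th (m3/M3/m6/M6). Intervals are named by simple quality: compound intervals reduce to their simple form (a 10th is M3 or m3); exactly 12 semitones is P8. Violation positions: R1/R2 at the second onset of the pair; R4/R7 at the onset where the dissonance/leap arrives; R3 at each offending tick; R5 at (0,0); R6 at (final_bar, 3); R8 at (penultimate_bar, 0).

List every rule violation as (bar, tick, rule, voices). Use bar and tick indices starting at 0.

bar 0: v0=D3 v1=D4 downbeat P8
bar 1: v0=E3 v1=D4 downbeat m7
bar 2: v0=G3 v1=C4 downbeat P4
bar 3: v0=A3 v1=D4 downbeat P4
bar 4: v0=C4 v1=C4 downbeat P1
bar 5: v0=B3 v1=G4 downbeat m6
bar 6: v0=C4 v1=F4 downbeat P4
bar 7: v0=D4 v1=A4 downbeat P5
bar 8: v0=E3 v1=F4 downbeat m2
bar 9: v0=D3 v1=D4 downbeat P8
  -> R4 @ bar 2 tick 0 v(0, 1): G3/C4 P4 untreated
  -> R4 @ bar 5 tick 2 v(0, 1): B3/F4 TT untreated
  -> R4 @ bar 6 tick 0 v(0, 1): C4/F4 P4 untreated
  -> R4 @ bar 8 tick 0 v(0, 1): E3/F4 m2 untreated
  -> R7 @ bar 8 tick 0 v(0,): D4->E3 leap 10st
  -> R8 @ bar 8 tick 0 v(0, 1): penult m2 not 3rd/6th
  -> R7 @ bar 8 tick 2 v(1,): F4->G3 leap 10st

(2, 0, R4, (0, 1))
(5, 2, R4, (0, 1))
(6, 0, R4, (0, 1))
(8, 0, R4, (0, 1))
(8, 0, R7, (0,))
(8, 0, R8, (0, 1))
(8, 2, R7, (1,))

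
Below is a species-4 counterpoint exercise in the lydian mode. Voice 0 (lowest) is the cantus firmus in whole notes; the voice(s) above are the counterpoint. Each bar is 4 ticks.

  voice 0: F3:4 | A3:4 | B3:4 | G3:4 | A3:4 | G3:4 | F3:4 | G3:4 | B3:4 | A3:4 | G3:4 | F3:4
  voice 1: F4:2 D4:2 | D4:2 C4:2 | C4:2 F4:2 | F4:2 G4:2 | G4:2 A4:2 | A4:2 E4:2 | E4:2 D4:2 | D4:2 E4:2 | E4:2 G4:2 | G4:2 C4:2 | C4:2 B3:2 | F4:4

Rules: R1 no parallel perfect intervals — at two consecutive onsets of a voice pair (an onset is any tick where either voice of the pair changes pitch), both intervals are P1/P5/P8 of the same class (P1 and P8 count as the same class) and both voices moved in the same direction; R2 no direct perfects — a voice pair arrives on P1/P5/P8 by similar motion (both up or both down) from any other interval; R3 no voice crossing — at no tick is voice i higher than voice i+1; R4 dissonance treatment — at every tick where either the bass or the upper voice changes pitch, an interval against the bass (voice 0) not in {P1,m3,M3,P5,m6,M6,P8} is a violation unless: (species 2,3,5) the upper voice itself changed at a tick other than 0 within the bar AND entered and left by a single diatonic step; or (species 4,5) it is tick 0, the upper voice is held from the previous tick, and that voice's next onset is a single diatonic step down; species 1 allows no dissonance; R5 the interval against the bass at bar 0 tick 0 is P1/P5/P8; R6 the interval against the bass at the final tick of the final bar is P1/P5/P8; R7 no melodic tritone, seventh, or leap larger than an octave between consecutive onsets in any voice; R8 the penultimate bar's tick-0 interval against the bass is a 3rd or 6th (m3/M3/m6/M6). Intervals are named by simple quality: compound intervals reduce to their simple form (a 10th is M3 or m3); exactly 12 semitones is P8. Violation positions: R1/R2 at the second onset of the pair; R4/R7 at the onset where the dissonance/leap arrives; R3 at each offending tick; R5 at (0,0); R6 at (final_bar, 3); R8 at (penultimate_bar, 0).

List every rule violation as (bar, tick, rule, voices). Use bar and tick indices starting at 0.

(2, 0, R4, (0, 1))
(2, 2, R4, (0, 1))
(3, 0, R4, (0, 1))
(4, 0, R4, (0, 1))
(5, 0, R4, (0, 1))
(8, 0, R4, (0, 1))
(9, 0, R4, (0, 1))
(10, 0, R8, (0, 1))
(11, 0, R7, (1,))

bar 0: v0=F3 v1=F4 downbeat P8
bar 1: v0=A3 v1=D4 downbeat P4
bar 2: v0=B3 v1=C4 downbeat m2
bar 3: v0=G3 v1=F4 downbeat m7
bar 4: v0=A3 v1=G4 downbeat m7
bar 5: v0=G3 v1=A4 downbeat M2
bar 6: v0=F3 v1=E4 downbeat M7
bar 7: v0=G3 v1=D4 downbeat P5
bar 8: v0=B3 v1=E4 downbeat P4
bar 9: v0=A3 v1=G4 downbeat m7
bar 10: v0=G3 v1=C4 downbeat P4
bar 11: v0=F3 v1=F4 downbeat P8
  -> R4 @ bar 2 tick 0 v(0, 1): B3/C4 m2 untreated
  -> R4 @ bar 2 tick 2 v(0, 1): B3/F4 TT untreated
  -> R4 @ bar 3 tick 0 v(0, 1): G3/F4 m7 untreated
  -> R4 @ bar 4 tick 0 v(0, 1): A3/G4 m7 untreated
  -> R4 @ bar 5 tick 0 v(0, 1): G3/A4 M2 untreated
  -> R4 @ bar 8 tick 0 v(0, 1): B3/E4 P4 untreated
  -> R4 @ bar 9 tick 0 v(0, 1): A3/G4 m7 untreated
  -> R8 @ bar 10 tick 0 v(0, 1): penult P4 not 3rd/6th
  -> R7 @ bar 11 tick 0 v(1,): B3->F4 leap 6st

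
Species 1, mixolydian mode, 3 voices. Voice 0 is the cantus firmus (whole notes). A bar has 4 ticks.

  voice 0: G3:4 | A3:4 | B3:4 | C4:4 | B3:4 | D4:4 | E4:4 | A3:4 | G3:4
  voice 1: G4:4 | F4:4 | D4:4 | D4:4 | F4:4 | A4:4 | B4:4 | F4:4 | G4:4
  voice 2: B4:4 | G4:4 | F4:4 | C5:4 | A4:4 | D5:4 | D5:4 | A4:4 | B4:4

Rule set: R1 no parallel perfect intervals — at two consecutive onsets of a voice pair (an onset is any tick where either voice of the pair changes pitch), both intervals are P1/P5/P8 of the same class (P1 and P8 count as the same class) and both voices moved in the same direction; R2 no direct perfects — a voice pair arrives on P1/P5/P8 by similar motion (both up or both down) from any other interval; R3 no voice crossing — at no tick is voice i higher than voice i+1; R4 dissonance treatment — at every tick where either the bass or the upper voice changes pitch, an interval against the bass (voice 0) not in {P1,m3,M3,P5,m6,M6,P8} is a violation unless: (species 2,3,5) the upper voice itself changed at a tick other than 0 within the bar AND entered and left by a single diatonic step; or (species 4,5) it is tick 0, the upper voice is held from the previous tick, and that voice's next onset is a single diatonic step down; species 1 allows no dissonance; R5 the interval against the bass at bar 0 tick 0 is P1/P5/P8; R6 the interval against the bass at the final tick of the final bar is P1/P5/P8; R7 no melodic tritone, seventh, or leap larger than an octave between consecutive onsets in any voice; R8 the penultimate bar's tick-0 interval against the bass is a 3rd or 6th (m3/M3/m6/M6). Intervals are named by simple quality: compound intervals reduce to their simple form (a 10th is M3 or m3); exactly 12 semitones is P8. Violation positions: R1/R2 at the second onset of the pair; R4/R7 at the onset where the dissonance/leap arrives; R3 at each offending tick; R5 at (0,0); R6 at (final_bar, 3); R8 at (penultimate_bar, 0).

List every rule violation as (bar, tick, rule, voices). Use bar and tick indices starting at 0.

(0, 0, R5, (0, 2))
(1, 0, R4, (0, 2))
(2, 0, R4, (0, 2))
(3, 0, R2, (0, 2))
(3, 0, R4, (0, 1))
(4, 0, R4, (0, 1))
(4, 0, R4, (0, 2))
(5, 0, R2, (0, 1))
(5, 0, R2, (0, 2))
(6, 0, R1, (0, 1))
(6, 0, R4, (0, 2))
(7, 0, R2, (0, 2))
(7, 0, R7, (1,))
(7, 0, R8, (0, 2))
(8, 3, R6, (0, 2))

bar 0: v0=G3 v1=G4 v2=B4 downbeat M3
bar 1: v0=A3 v1=F4 v2=G4 downbeat m7
bar 2: v0=B3 v1=D4 v2=F4 downbeat TT
bar 3: v0=C4 v1=D4 v2=C5 downbeat P8
bar 4: v0=B3 v1=F4 v2=A4 downbeat m7
bar 5: v0=D4 v1=A4 v2=D5 downbeat P8
bar 6: v0=E4 v1=B4 v2=D5 downbeat m7
bar 7: v0=A3 v1=F4 v2=A4 downbeat P8
bar 8: v0=G3 v1=G4 v2=B4 downbeat M3
  -> R5 @ bar 0 tick 0 v(0, 2): opens on M3
  -> R4 @ bar 1 tick 0 v(0, 2): A3/G4 m7 untreated
  -> R4 @ bar 2 tick 0 v(0, 2): B3/F4 TT untreated
  -> R2 @ bar 3 tick 0 v(0, 2): B3/F4 TT -> C4/C5 P8 similar
  -> R4 @ bar 3 tick 0 v(0, 1): C4/D4 M2 untreated
  -> R4 @ bar 4 tick 0 v(0, 1): B3/F4 TT untreated
  -> R4 @ bar 4 tick 0 v(0, 2): B3/A4 m7 untreated
  -> R2 @ bar 5 tick 0 v(0, 1): B3/F4 TT -> D4/A4 P5 similar
  -> R2 @ bar 5 tick 0 v(0, 2): B3/A4 m7 -> D4/D5 P8 similar
  -> R1 @ bar 6 tick 0 v(0, 1): D4/A4 P5 -> E4/B4 P5 similar
  -> R4 @ bar 6 tick 0 v(0, 2): E4/D5 m7 untreated
  -> R2 @ bar 7 tick 0 v(0, 2): E4/D5 m7 -> A3/A4 P8 similar
  -> R7 @ bar 7 tick 0 v(1,): B4->F4 leap 6st
  -> R8 @ bar 7 tick 0 v(0, 2): penult P8 not 3rd/6th
  -> R6 @ bar 8 tick 3 v(0, 2): closes on M3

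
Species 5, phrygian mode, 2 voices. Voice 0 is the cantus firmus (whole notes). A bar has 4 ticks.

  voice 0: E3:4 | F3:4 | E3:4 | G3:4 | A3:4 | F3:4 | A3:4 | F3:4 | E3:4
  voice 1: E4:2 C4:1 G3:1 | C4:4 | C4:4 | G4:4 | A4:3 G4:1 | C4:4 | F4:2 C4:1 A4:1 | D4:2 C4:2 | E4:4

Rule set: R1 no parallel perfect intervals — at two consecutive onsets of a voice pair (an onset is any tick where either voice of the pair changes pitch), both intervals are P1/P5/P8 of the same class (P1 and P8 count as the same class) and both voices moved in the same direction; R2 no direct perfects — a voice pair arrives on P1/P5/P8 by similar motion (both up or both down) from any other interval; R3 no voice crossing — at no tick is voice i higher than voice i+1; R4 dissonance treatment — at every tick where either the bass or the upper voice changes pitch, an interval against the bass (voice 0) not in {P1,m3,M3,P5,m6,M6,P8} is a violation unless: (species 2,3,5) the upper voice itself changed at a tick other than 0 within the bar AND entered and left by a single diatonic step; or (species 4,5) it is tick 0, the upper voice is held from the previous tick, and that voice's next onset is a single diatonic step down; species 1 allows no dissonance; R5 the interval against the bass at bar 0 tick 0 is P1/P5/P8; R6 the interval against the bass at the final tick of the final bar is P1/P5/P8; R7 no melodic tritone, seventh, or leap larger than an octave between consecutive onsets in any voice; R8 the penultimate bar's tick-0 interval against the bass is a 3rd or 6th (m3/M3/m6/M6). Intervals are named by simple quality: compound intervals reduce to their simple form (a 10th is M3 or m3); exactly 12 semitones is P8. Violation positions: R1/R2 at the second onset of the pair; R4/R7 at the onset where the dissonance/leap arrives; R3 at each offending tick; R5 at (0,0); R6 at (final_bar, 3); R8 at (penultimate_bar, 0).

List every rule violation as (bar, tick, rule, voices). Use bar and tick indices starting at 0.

bar 0: v0=E3 v1=E4 downbeat P8
bar 1: v0=F3 v1=C4 downbeat P5
bar 2: v0=E3 v1=C4 downbeat m6
bar 3: v0=G3 v1=G4 downbeat P8
bar 4: v0=A3 v1=A4 downbeat P8
bar 5: v0=F3 v1=C4 downbeat P5
bar 6: v0=A3 v1=F4 downbeat m6
bar 7: v0=F3 v1=D4 downbeat M6
bar 8: v0=E3 v1=E4 downbeat P8
  -> R2 @ bar 1 tick 0 v(0, 1): E3/G3 m3 -> F3/C4 P5 similar
  -> R2 @ bar 3 tick 0 v(0, 1): E3/C4 m6 -> G3/G4 P8 similar
  -> R1 @ bar 4 tick 0 v(0, 1): G3/G4 P8 -> A3/A4 P8 similar
  -> R4 @ bar 4 tick 3 v(0, 1): A3/G4 m7 untreated
  -> R2 @ bar 5 tick 0 v(0, 1): A3/G4 m7 -> F3/C4 P5 similar

(1, 0, R2, (0, 1))
(3, 0, R2, (0, 1))
(4, 0, R1, (0, 1))
(4, 3, R4, (0, 1))
(5, 0, R2, (0, 1))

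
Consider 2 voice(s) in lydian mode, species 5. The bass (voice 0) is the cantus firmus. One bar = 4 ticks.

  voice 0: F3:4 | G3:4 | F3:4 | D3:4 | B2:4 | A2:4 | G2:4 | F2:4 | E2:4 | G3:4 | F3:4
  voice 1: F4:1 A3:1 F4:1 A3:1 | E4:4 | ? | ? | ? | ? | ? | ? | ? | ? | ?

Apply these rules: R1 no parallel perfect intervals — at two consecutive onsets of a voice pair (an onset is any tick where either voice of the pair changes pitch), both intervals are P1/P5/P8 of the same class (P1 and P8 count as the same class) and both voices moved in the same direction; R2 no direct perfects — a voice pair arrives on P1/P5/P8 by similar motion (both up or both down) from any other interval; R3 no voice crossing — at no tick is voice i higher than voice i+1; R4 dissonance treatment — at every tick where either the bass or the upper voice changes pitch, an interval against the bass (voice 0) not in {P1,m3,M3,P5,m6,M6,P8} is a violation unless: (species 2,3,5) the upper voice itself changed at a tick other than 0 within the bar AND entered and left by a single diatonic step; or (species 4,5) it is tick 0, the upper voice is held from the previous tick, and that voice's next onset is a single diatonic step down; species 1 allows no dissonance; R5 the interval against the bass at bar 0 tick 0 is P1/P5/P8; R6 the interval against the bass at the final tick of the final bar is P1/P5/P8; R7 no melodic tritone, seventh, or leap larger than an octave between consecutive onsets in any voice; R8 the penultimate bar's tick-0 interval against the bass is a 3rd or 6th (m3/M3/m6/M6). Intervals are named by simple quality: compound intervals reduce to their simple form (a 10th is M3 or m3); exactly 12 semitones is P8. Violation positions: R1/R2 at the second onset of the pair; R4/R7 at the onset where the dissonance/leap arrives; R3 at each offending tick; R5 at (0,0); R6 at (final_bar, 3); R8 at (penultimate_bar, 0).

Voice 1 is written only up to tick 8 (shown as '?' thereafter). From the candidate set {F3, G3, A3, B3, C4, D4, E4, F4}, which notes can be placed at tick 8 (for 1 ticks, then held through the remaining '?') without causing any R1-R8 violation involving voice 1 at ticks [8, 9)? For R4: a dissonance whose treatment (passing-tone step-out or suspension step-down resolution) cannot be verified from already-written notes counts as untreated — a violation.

{A3, D4, F4}

F3: violates R2,R7
G3: violates R4
A3: legal
B3: violates R4
C4: violates R2
D4: legal
E4: violates R4
F4: legal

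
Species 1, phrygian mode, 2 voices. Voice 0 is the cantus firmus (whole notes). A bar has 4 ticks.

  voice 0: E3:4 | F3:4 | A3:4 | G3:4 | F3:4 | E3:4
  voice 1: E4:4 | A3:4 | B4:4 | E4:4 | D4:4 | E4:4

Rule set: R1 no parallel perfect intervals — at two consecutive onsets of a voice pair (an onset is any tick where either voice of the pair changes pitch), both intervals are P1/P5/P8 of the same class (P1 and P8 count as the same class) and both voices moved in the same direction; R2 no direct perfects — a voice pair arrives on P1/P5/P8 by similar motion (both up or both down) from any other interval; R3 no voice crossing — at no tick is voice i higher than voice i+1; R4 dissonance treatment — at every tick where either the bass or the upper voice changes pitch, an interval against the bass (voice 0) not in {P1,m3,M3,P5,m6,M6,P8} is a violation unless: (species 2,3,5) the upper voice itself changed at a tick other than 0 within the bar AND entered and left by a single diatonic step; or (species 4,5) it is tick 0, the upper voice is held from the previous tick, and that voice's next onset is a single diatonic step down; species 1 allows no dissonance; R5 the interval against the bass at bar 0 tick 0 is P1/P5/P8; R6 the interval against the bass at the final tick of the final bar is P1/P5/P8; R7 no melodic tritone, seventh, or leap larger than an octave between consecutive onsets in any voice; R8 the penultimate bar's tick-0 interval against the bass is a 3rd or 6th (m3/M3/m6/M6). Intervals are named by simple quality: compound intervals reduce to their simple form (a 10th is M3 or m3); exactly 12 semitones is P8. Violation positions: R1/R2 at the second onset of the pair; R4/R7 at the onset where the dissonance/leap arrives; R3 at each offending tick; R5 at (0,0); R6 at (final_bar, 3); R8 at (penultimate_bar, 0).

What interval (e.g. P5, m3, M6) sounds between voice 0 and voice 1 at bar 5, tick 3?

voice 0=E3 voice 1=E4 -> P8

P8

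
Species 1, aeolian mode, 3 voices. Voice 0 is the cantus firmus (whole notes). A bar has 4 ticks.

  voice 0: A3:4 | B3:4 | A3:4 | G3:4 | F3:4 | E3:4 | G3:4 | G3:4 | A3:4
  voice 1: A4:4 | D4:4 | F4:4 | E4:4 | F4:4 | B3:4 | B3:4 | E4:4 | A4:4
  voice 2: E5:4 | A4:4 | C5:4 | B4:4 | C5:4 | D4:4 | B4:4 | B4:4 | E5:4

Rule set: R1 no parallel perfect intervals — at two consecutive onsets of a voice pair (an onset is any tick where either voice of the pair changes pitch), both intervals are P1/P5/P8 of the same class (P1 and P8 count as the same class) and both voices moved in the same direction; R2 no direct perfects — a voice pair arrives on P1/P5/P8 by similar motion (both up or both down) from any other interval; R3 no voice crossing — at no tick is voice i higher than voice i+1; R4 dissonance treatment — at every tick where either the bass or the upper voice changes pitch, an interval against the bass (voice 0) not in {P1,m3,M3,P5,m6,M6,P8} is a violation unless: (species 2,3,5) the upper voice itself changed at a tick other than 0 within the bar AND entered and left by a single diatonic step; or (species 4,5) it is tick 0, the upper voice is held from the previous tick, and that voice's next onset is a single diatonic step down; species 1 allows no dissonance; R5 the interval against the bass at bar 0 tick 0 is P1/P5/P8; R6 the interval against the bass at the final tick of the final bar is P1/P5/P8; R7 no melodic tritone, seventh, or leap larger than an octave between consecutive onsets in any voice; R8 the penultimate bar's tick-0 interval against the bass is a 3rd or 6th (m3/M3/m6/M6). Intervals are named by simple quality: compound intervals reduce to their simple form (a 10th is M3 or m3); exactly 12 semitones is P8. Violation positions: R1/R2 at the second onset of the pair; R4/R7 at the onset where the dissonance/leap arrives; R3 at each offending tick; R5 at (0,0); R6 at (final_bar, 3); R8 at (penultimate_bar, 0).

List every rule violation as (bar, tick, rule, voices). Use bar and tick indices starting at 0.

(1, 0, R1, (1, 2))
(1, 0, R4, (0, 2))
(2, 0, R1, (1, 2))
(3, 0, R1, (1, 2))
(4, 0, R1, (1, 2))
(5, 0, R2, (0, 1))
(5, 0, R4, (0, 2))
(5, 0, R7, (1,))
(5, 0, R7, (2,))
(8, 0, R1, (1, 2))
(8, 0, R2, (0, 1))
(8, 0, R2, (0, 2))

bar 0: v0=A3 v1=A4 v2=E5 downbeat P5
bar 1: v0=B3 v1=D4 v2=A4 downbeat m7
bar 2: v0=A3 v1=F4 v2=C5 downbeat m3
bar 3: v0=G3 v1=E4 v2=B4 downbeat M3
bar 4: v0=F3 v1=F4 v2=C5 downbeat P5
bar 5: v0=E3 v1=B3 v2=D4 downbeat m7
bar 6: v0=G3 v1=B3 v2=B4 downbeat M3
bar 7: v0=G3 v1=E4 v2=B4 downbeat M3
bar 8: v0=A3 v1=A4 v2=E5 downbeat P5
  -> R1 @ bar 1 tick 0 v(1, 2): A4/E5 P5 -> D4/A4 P5 similar
  -> R4 @ bar 1 tick 0 v(0, 2): B3/A4 m7 untreated
  -> R1 @ bar 2 tick 0 v(1, 2): D4/A4 P5 -> F4/C5 P5 similar
  -> R1 @ bar 3 tick 0 v(1, 2): F4/C5 P5 -> E4/B4 P5 similar
  -> R1 @ bar 4 tick 0 v(1, 2): E4/B4 P5 -> F4/C5 P5 similar
  -> R2 @ bar 5 tick 0 v(0, 1): F3/F4 P8 -> E3/B3 P5 similar
  -> R4 @ bar 5 tick 0 v(0, 2): E3/D4 m7 untreated
  -> R7 @ bar 5 tick 0 v(1,): F4->B3 leap 6st
  -> R7 @ bar 5 tick 0 v(2,): C5->D4 leap 10st
  -> R1 @ bar 8 tick 0 v(1, 2): E4/B4 P5 -> A4/E5 P5 similar
  -> R2 @ bar 8 tick 0 v(0, 1): G3/E4 M6 -> A3/A4 P8 similar
  -> R2 @ bar 8 tick 0 v(0, 2): G3/B4 M3 -> A3/E5 P5 similar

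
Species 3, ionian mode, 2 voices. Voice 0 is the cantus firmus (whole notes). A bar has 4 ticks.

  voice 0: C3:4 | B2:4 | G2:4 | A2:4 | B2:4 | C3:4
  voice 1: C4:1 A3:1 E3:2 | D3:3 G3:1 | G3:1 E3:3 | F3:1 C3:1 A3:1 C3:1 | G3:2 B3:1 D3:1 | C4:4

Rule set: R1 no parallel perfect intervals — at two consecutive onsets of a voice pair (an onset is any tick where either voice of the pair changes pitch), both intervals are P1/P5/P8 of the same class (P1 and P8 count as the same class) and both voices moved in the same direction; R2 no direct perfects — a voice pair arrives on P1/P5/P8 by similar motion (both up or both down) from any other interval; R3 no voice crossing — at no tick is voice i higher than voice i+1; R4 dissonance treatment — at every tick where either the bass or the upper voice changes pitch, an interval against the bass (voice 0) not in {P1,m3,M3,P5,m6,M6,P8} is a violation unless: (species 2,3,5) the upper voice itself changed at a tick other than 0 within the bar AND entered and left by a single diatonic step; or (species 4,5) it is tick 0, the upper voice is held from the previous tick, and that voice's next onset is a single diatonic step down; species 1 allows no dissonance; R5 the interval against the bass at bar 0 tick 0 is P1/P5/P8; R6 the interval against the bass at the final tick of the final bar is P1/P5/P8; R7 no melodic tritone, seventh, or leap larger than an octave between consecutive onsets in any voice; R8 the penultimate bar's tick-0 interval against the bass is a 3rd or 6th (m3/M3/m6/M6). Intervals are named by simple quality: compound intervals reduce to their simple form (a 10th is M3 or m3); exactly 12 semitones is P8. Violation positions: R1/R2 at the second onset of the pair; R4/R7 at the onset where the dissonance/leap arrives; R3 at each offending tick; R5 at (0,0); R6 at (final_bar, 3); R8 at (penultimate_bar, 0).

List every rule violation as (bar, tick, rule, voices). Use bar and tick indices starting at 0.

(5, 0, R2, (0, 1))
(5, 0, R7, (1,))

bar 0: v0=C3 v1=C4 downbeat P8
bar 1: v0=B2 v1=D3 downbeat m3
bar 2: v0=G2 v1=G3 downbeat P8
bar 3: v0=A2 v1=F3 downbeat m6
bar 4: v0=B2 v1=G3 downbeat m6
bar 5: v0=C3 v1=C4 downbeat P8
  -> R2 @ bar 5 tick 0 v(0, 1): B2/D3 m3 -> C3/C4 P8 similar
  -> R7 @ bar 5 tick 0 v(1,): D3->C4 leap 10st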